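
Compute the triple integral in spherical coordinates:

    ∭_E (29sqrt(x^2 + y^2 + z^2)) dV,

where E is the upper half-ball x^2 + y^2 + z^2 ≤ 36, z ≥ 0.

In spherical coordinates, x = ρ sin(φ) cos(θ), y = ρ sin(φ) sin(θ), z = ρ cos(φ), and dV = ρ^2 sin(φ) dρ dφ dθ.

The integrand becomes 29ρ, so

    ∭_E (29sqrt(x^2 + y^2 + z^2)) dV = ∫_{0}^{2π} ∫_{0}^{π/2} ∫_{0}^{6} (29ρ) · ρ^2 sin(φ) dρ dφ dθ.

Inner (ρ): 9396sin(φ).
Middle (φ): 9396.
Outer (θ): 18792π.

Therefore the triple integral equals 18792π.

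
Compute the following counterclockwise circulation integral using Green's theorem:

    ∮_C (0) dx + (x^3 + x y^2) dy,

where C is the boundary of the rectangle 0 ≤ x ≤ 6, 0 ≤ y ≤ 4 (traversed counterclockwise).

Green's theorem converts the closed line integral into a double integral over the enclosed region D:

    ∮_C P dx + Q dy = ∬_D (∂Q/∂x - ∂P/∂y) dA.

Here P = 0, Q = x^3 + x y^2, so

    ∂Q/∂x = 3x^2 + y^2,    ∂P/∂y = 0,
    ∂Q/∂x - ∂P/∂y = 3x^2 + y^2.

D is the region 0 ≤ x ≤ 6, 0 ≤ y ≤ 4. Evaluating the double integral:

    ∬_D (3x^2 + y^2) dA = ∫_0^{6} ∫_0^{4} (3x^2 + y^2) dy dx.

Inner (y from 0 to 4): 12x^2 + 64/3.
Outer (x from 0 to 6): 992.

Therefore ∮_C P dx + Q dy = 992.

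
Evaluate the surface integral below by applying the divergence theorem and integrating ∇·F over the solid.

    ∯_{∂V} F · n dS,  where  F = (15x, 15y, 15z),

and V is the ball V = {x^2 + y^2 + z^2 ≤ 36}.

By the divergence theorem,

    ∯_{∂V} F · n dS = ∭_V (∇ · F) dV.

Compute the divergence:
    ∇ · F = ∂F_x/∂x + ∂F_y/∂y + ∂F_z/∂z = 15 + 15 + 15 = 45.

In spherical coordinates, x = ρ sin(φ) cos(θ), y = ρ sin(φ) sin(θ), z = ρ cos(φ), dV = ρ^2 sin(φ) dρ dφ dθ, with 0 ≤ ρ ≤ 6, 0 ≤ φ ≤ π, 0 ≤ θ ≤ 2π.

The integrand, after substitution and multiplying by the volume element, becomes (45) · ρ^2 sin(φ), so

    ∭_V (∇·F) dV = ∫_0^{2π} ∫_0^{π} ∫_0^{6} (45) · ρ^2 sin(φ) dρ dφ dθ.

Inner (ρ from 0 to 6): 3240sin(φ).
Middle (φ from 0 to π): 6480.
Outer (θ from 0 to 2π): 12960π.

Therefore ∯_{∂V} F · n dS = 12960π.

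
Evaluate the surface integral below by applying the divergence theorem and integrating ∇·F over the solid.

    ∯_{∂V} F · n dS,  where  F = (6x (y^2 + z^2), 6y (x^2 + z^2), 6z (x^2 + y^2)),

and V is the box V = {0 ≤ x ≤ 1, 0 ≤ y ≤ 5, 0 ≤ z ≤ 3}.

By the divergence theorem,

    ∯_{∂V} F · n dS = ∭_V (∇ · F) dV.

Compute the divergence:
    ∇ · F = ∂F_x/∂x + ∂F_y/∂y + ∂F_z/∂z = 6y^2 + 6z^2 + 6x^2 + 6z^2 + 6x^2 + 6y^2 = 12x^2 + 12y^2 + 12z^2.

V is a rectangular box, so dV = dx dy dz with 0 ≤ x ≤ 1, 0 ≤ y ≤ 5, 0 ≤ z ≤ 3.

Integrate (12x^2 + 12y^2 + 12z^2) over V as an iterated integral:

    ∭_V (∇·F) dV = ∫_0^{1} ∫_0^{5} ∫_0^{3} (12x^2 + 12y^2 + 12z^2) dz dy dx.

Inner (z from 0 to 3): 36x^2 + 36y^2 + 108.
Middle (y from 0 to 5): 180x^2 + 2040.
Outer (x from 0 to 1): 2100.

Therefore ∯_{∂V} F · n dS = 2100.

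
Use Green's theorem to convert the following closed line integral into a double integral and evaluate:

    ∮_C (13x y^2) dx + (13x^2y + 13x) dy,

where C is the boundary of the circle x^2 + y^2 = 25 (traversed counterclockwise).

Green's theorem converts the closed line integral into a double integral over the enclosed region D:

    ∮_C P dx + Q dy = ∬_D (∂Q/∂x - ∂P/∂y) dA.

Here P = 13x y^2, Q = 13x^2y + 13x, so

    ∂Q/∂x = 26x y + 13,    ∂P/∂y = 26x y,
    ∂Q/∂x - ∂P/∂y = 13.

D is the region x^2 + y^2 ≤ 25. Evaluating the double integral:

In polar coordinates (x = r cos θ, y = r sin θ, dA = r dr dθ) the integrand becomes 13, so

    ∬_D (13) dA = ∫_0^{2π} ∫_0^{5} (13) · r dr dθ.

Inner (r from 0 to 5): 325/2.
Outer (θ from 0 to 2π): 325π.

Therefore ∮_C P dx + Q dy = 325π.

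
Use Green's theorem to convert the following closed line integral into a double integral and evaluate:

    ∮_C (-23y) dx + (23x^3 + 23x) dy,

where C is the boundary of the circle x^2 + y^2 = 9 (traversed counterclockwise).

Green's theorem converts the closed line integral into a double integral over the enclosed region D:

    ∮_C P dx + Q dy = ∬_D (∂Q/∂x - ∂P/∂y) dA.

Here P = -23y, Q = 23x^3 + 23x, so

    ∂Q/∂x = 69x^2 + 23,    ∂P/∂y = -23,
    ∂Q/∂x - ∂P/∂y = 69x^2 + 46.

D is the region x^2 + y^2 ≤ 9. Evaluating the double integral:

In polar coordinates (x = r cos θ, y = r sin θ, dA = r dr dθ) the integrand becomes 69r^2cos(θ)^2 + 46, so

    ∬_D (69x^2 + 46) dA = ∫_0^{2π} ∫_0^{3} (69r^2cos(θ)^2 + 46) · r dr dθ.

Inner (r from 0 to 3): 5589cos(θ)^2/4 + 207.
Outer (θ from 0 to 2π): 7245π/4.

Therefore ∮_C P dx + Q dy = 7245π/4.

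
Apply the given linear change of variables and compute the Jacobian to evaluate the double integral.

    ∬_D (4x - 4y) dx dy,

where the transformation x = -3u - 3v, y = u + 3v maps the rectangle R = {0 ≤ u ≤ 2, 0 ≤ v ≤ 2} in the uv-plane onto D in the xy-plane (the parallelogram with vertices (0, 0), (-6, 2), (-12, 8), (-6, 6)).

Compute the Jacobian determinant of (x, y) with respect to (u, v):

    ∂(x,y)/∂(u,v) = | -3  -3 | = (-3)(3) - (-3)(1) = -6.
                   | 1  3 |

Its absolute value is |J| = 6 (the area scaling factor).

Substituting x = -3u - 3v, y = u + 3v into the integrand,

    4x - 4y → -16u - 24v,

so the integral becomes

    ∬_R (-16u - 24v) · |J| du dv = ∫_0^2 ∫_0^2 (-96u - 144v) dv du.

Inner (v): -192u - 288.
Outer (u): -960.

Therefore ∬_D (4x - 4y) dx dy = -960.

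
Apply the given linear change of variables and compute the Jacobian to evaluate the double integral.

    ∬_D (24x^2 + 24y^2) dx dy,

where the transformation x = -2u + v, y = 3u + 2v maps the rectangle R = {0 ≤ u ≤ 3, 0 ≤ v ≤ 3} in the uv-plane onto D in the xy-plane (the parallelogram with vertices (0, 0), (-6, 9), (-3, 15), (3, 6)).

Compute the Jacobian determinant of (x, y) with respect to (u, v):

    ∂(x,y)/∂(u,v) = | -2  1 | = (-2)(2) - (1)(3) = -7.
                   | 3  2 |

Its absolute value is |J| = 7 (the area scaling factor).

Substituting x = -2u + v, y = 3u + 2v into the integrand,

    24x^2 + 24y^2 → 312u^2 + 192u v + 120v^2,

so the integral becomes

    ∬_R (312u^2 + 192u v + 120v^2) · |J| du dv = ∫_0^3 ∫_0^3 (2184u^2 + 1344u v + 840v^2) dv du.

Inner (v): 6552u^2 + 6048u + 7560.
Outer (u): 108864.

Therefore ∬_D (24x^2 + 24y^2) dx dy = 108864.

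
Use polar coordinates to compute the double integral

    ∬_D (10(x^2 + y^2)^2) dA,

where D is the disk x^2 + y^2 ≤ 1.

The region D is 0 ≤ r ≤ 1, 0 ≤ θ ≤ 2π in polar coordinates, where x = r cos(θ), y = r sin(θ), and dA = r dr dθ.

Under the substitution, the integrand becomes 10r^4, so

    ∬_D (10(x^2 + y^2)^2) dA = ∫_{0}^{2π} ∫_{0}^{1} (10r^4) · r dr dθ.

Inner integral (in r): ∫_{0}^{1} (10r^4) · r dr = 5/3.

Outer integral (in θ): ∫_{0}^{2π} (5/3) dθ = 10π/3.

Therefore ∬_D (10(x^2 + y^2)^2) dA = 10π/3.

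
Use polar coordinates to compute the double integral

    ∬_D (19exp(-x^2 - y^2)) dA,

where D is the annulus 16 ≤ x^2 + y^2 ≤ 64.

The region D is 4 ≤ r ≤ 8, 0 ≤ θ ≤ 2π in polar coordinates, where x = r cos(θ), y = r sin(θ), and dA = r dr dθ.

Under the substitution, the integrand becomes 19exp(-r^2), so

    ∬_D (19exp(-x^2 - y^2)) dA = ∫_{0}^{2π} ∫_{4}^{8} (19exp(-r^2)) · r dr dθ.

Inner integral (in r): ∫_{4}^{8} (19exp(-r^2)) · r dr = -(19 - 19exp(48))exp(-64)/2.

Outer integral (in θ): ∫_{0}^{2π} (-(19 - 19exp(48))exp(-64)/2) dθ = -19π (1 - exp(48))exp(-64).

Therefore ∬_D (19exp(-x^2 - y^2)) dA = -19π (1 - exp(48))exp(-64).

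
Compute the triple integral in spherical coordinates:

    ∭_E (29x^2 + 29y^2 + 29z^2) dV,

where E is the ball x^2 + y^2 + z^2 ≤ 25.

In spherical coordinates, x = ρ sin(φ) cos(θ), y = ρ sin(φ) sin(θ), z = ρ cos(φ), and dV = ρ^2 sin(φ) dρ dφ dθ.

The integrand becomes 29ρ^2, so

    ∭_E (29x^2 + 29y^2 + 29z^2) dV = ∫_{0}^{2π} ∫_{0}^{π} ∫_{0}^{5} (29ρ^2) · ρ^2 sin(φ) dρ dφ dθ.

Inner (ρ): 18125sin(φ).
Middle (φ): 36250.
Outer (θ): 72500π.

Therefore the triple integral equals 72500π.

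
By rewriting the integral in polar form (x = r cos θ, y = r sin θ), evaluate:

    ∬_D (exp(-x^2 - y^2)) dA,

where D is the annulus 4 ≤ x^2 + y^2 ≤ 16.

The region D is 2 ≤ r ≤ 4, 0 ≤ θ ≤ 2π in polar coordinates, where x = r cos(θ), y = r sin(θ), and dA = r dr dθ.

Under the substitution, the integrand becomes exp(-r^2), so

    ∬_D (exp(-x^2 - y^2)) dA = ∫_{0}^{2π} ∫_{2}^{4} (exp(-r^2)) · r dr dθ.

Inner integral (in r): ∫_{2}^{4} (exp(-r^2)) · r dr = -(1 - exp(12))exp(-16)/2.

Outer integral (in θ): ∫_{0}^{2π} (-(1 - exp(12))exp(-16)/2) dθ = -π (1 - exp(12))exp(-16).

Therefore ∬_D (exp(-x^2 - y^2)) dA = -π (1 - exp(12))exp(-16).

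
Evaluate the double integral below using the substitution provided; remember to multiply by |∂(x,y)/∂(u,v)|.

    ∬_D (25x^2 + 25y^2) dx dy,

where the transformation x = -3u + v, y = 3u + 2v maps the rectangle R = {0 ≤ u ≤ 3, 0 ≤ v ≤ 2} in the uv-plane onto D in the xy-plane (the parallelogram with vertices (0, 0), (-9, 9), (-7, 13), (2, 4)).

Compute the Jacobian determinant of (x, y) with respect to (u, v):

    ∂(x,y)/∂(u,v) = | -3  1 | = (-3)(2) - (1)(3) = -9.
                   | 3  2 |

Its absolute value is |J| = 9 (the area scaling factor).

Substituting x = -3u + v, y = 3u + 2v into the integrand,

    25x^2 + 25y^2 → 450u^2 + 150u v + 125v^2,

so the integral becomes

    ∬_R (450u^2 + 150u v + 125v^2) · |J| du dv = ∫_0^3 ∫_0^2 (4050u^2 + 1350u v + 1125v^2) dv du.

Inner (v): 8100u^2 + 2700u + 3000.
Outer (u): 94050.

Therefore ∬_D (25x^2 + 25y^2) dx dy = 94050.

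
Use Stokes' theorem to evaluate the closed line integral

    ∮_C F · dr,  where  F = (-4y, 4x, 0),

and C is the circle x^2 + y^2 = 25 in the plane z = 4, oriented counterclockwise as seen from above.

Let S be the flat disk x^2 + y^2 ≤ 25 in the plane z = 4, with upward unit normal n̂ = ẑ. By Stokes' theorem,

    ∮_C F · dr = ∬_S (∇ × F) · n̂ dS = ∬_D (curl F)_z dA,

where D is the disk x^2 + y^2 ≤ 25.

Compute the curl of F = (-4y, 4x, 0):
    (∇ × F)_x = ∂F_z/∂y - ∂F_y/∂z = 0,
    (∇ × F)_y = ∂F_x/∂z - ∂F_z/∂x = 0,
    (∇ × F)_z = ∂F_y/∂x - ∂F_x/∂y = 8.

On z = 4, (curl F)_z = 8.

Convert to polar (x = r cos θ, y = r sin θ, dA = r dr dθ); the integrand becomes 8, so

    ∬_D (curl F)_z dA = ∫_0^{2π} ∫_0^{5} (8) · r dr dθ.

Inner (r from 0 to 5): 100.
Outer (θ from 0 to 2π): 200π.

Therefore ∮_C F · dr = 200π.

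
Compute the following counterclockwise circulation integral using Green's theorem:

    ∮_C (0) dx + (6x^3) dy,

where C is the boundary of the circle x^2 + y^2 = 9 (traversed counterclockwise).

Green's theorem converts the closed line integral into a double integral over the enclosed region D:

    ∮_C P dx + Q dy = ∬_D (∂Q/∂x - ∂P/∂y) dA.

Here P = 0, Q = 6x^3, so

    ∂Q/∂x = 18x^2,    ∂P/∂y = 0,
    ∂Q/∂x - ∂P/∂y = 18x^2.

D is the region x^2 + y^2 ≤ 9. Evaluating the double integral:

In polar coordinates (x = r cos θ, y = r sin θ, dA = r dr dθ) the integrand becomes 18r^2cos(θ)^2, so

    ∬_D (18x^2) dA = ∫_0^{2π} ∫_0^{3} (18r^2cos(θ)^2) · r dr dθ.

Inner (r from 0 to 3): 729cos(θ)^2/2.
Outer (θ from 0 to 2π): 729π/2.

Therefore ∮_C P dx + Q dy = 729π/2.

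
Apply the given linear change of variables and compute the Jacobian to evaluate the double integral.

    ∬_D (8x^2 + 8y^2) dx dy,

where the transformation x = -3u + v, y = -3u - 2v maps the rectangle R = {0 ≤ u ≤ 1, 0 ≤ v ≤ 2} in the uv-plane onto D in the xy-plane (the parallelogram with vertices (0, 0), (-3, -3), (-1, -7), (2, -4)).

Compute the Jacobian determinant of (x, y) with respect to (u, v):

    ∂(x,y)/∂(u,v) = | -3  1 | = (-3)(-2) - (1)(-3) = 9.
                   | -3  -2 |

Its absolute value is |J| = 9 (the area scaling factor).

Substituting x = -3u + v, y = -3u - 2v into the integrand,

    8x^2 + 8y^2 → 144u^2 + 48u v + 40v^2,

so the integral becomes

    ∬_R (144u^2 + 48u v + 40v^2) · |J| du dv = ∫_0^1 ∫_0^2 (1296u^2 + 432u v + 360v^2) dv du.

Inner (v): 2592u^2 + 864u + 960.
Outer (u): 2256.

Therefore ∬_D (8x^2 + 8y^2) dx dy = 2256.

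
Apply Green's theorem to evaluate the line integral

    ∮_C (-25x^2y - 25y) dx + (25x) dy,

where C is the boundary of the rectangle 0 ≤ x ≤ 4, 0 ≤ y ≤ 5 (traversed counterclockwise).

Green's theorem converts the closed line integral into a double integral over the enclosed region D:

    ∮_C P dx + Q dy = ∬_D (∂Q/∂x - ∂P/∂y) dA.

Here P = -25x^2y - 25y, Q = 25x, so

    ∂Q/∂x = 25,    ∂P/∂y = -25x^2 - 25,
    ∂Q/∂x - ∂P/∂y = 25x^2 + 50.

D is the region 0 ≤ x ≤ 4, 0 ≤ y ≤ 5. Evaluating the double integral:

    ∬_D (25x^2 + 50) dA = ∫_0^{4} ∫_0^{5} (25x^2 + 50) dy dx.

Inner (y from 0 to 5): 125x^2 + 250.
Outer (x from 0 to 4): 11000/3.

Therefore ∮_C P dx + Q dy = 11000/3.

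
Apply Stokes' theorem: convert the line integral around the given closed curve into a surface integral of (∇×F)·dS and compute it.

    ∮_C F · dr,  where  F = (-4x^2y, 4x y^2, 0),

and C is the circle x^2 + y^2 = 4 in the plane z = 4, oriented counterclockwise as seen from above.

Let S be the flat disk x^2 + y^2 ≤ 4 in the plane z = 4, with upward unit normal n̂ = ẑ. By Stokes' theorem,

    ∮_C F · dr = ∬_S (∇ × F) · n̂ dS = ∬_D (curl F)_z dA,

where D is the disk x^2 + y^2 ≤ 4.

Compute the curl of F = (-4x^2y, 4x y^2, 0):
    (∇ × F)_x = ∂F_z/∂y - ∂F_y/∂z = 0,
    (∇ × F)_y = ∂F_x/∂z - ∂F_z/∂x = 0,
    (∇ × F)_z = ∂F_y/∂x - ∂F_x/∂y = 4x^2 + 4y^2.

On z = 4, (curl F)_z = 4x^2 + 4y^2.

Convert to polar (x = r cos θ, y = r sin θ, dA = r dr dθ); the integrand becomes 4r^2, so

    ∬_D (curl F)_z dA = ∫_0^{2π} ∫_0^{2} (4r^2) · r dr dθ.

Inner (r from 0 to 2): 16.
Outer (θ from 0 to 2π): 32π.

Therefore ∮_C F · dr = 32π.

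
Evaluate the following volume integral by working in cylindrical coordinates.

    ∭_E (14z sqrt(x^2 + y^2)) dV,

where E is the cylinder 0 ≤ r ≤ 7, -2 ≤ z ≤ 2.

In cylindrical coordinates, x = r cos(θ), y = r sin(θ), z = z, and dV = r dr dθ dz.

The integrand becomes 14r z, so

    ∭_E (14z sqrt(x^2 + y^2)) dV = ∫_{0}^{2π} ∫_{0}^{7} ∫_{-2}^{2} (14r z) · r dz dr dθ.

Inner (z): 0.
Middle (r from 0 to 7): 0.
Outer (θ): 0.

Therefore the triple integral equals 0.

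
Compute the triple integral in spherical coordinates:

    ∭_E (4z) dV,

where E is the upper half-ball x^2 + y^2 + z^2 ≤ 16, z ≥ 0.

In spherical coordinates, x = ρ sin(φ) cos(θ), y = ρ sin(φ) sin(θ), z = ρ cos(φ), and dV = ρ^2 sin(φ) dρ dφ dθ.

The integrand becomes 4ρ cos(φ), so

    ∭_E (4z) dV = ∫_{0}^{2π} ∫_{0}^{π/2} ∫_{0}^{4} (4ρ cos(φ)) · ρ^2 sin(φ) dρ dφ dθ.

Inner (ρ): 128sin(2φ).
Middle (φ): 128.
Outer (θ): 256π.

Therefore the triple integral equals 256π.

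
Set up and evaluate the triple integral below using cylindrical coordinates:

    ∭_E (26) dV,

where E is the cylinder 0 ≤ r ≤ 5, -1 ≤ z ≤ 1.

In cylindrical coordinates, x = r cos(θ), y = r sin(θ), z = z, and dV = r dr dθ dz.

The integrand becomes 26, so

    ∭_E (26) dV = ∫_{0}^{2π} ∫_{0}^{5} ∫_{-1}^{1} (26) · r dz dr dθ.

Inner (z): 52r.
Middle (r from 0 to 5): 650.
Outer (θ): 1300π.

Therefore the triple integral equals 1300π.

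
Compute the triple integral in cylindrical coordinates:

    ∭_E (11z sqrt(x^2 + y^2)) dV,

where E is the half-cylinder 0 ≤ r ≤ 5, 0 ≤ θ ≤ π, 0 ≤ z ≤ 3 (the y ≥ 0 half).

In cylindrical coordinates, x = r cos(θ), y = r sin(θ), z = z, and dV = r dr dθ dz.

The integrand becomes 11r z, so

    ∭_E (11z sqrt(x^2 + y^2)) dV = ∫_{0}^{π} ∫_{0}^{5} ∫_{0}^{3} (11r z) · r dz dr dθ.

Inner (z): 99r^2/2.
Middle (r from 0 to 5): 4125/2.
Outer (θ): 4125π/2.

Therefore the triple integral equals 4125π/2.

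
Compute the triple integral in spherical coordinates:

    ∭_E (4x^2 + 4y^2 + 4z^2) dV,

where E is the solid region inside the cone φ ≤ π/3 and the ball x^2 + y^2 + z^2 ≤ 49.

In spherical coordinates, x = ρ sin(φ) cos(θ), y = ρ sin(φ) sin(θ), z = ρ cos(φ), and dV = ρ^2 sin(φ) dρ dφ dθ.

The integrand becomes 4ρ^2, so

    ∭_E (4x^2 + 4y^2 + 4z^2) dV = ∫_{0}^{2π} ∫_{0}^{π/3} ∫_{0}^{7} (4ρ^2) · ρ^2 sin(φ) dρ dφ dθ.

Inner (ρ): 67228sin(φ)/5.
Middle (φ): 33614/5.
Outer (θ): 67228π/5.

Therefore the triple integral equals 67228π/5.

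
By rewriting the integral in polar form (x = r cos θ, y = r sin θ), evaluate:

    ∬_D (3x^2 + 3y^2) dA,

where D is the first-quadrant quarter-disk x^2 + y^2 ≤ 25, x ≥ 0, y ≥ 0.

The region D is 0 ≤ r ≤ 5, 0 ≤ θ ≤ π/2 in polar coordinates, where x = r cos(θ), y = r sin(θ), and dA = r dr dθ.

Under the substitution, the integrand becomes 3r^2, so

    ∬_D (3x^2 + 3y^2) dA = ∫_{0}^{π/2} ∫_{0}^{5} (3r^2) · r dr dθ.

Inner integral (in r): ∫_{0}^{5} (3r^2) · r dr = 1875/4.

Outer integral (in θ): ∫_{0}^{π/2} (1875/4) dθ = 1875π/8.

Therefore ∬_D (3x^2 + 3y^2) dA = 1875π/8.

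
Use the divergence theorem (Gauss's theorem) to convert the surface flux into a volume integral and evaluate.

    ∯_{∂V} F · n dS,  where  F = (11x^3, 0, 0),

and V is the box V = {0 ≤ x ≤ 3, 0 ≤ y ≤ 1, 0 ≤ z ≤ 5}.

By the divergence theorem,

    ∯_{∂V} F · n dS = ∭_V (∇ · F) dV.

Compute the divergence:
    ∇ · F = ∂F_x/∂x + ∂F_y/∂y + ∂F_z/∂z = 33x^2 + 0 + 0 = 33x^2.

V is a rectangular box, so dV = dx dy dz with 0 ≤ x ≤ 3, 0 ≤ y ≤ 1, 0 ≤ z ≤ 5.

Integrate (33x^2) over V as an iterated integral:

    ∭_V (∇·F) dV = ∫_0^{3} ∫_0^{1} ∫_0^{5} (33x^2) dz dy dx.

Inner (z from 0 to 5): 165x^2.
Middle (y from 0 to 1): 165x^2.
Outer (x from 0 to 3): 1485.

Therefore ∯_{∂V} F · n dS = 1485.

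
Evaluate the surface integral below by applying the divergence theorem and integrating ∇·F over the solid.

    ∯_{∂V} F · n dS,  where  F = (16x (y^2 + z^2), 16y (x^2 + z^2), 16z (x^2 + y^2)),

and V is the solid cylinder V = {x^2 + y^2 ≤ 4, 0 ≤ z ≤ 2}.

By the divergence theorem,

    ∯_{∂V} F · n dS = ∭_V (∇ · F) dV.

Compute the divergence:
    ∇ · F = ∂F_x/∂x + ∂F_y/∂y + ∂F_z/∂z = 16y^2 + 16z^2 + 16x^2 + 16z^2 + 16x^2 + 16y^2 = 32x^2 + 32y^2 + 32z^2.

In cylindrical coordinates, x = r cos(θ), y = r sin(θ), z = z, dV = r dr dθ dz, with 0 ≤ r ≤ 2, 0 ≤ θ ≤ 2π, 0 ≤ z ≤ 2.

The integrand, after substitution and multiplying by the volume element, becomes (32r^2 + 32z^2) · r, so

    ∭_V (∇·F) dV = ∫_0^{2π} ∫_0^{2} ∫_0^{2} (32r^2 + 32z^2) · r dz dr dθ.

Inner (z from 0 to 2): 64r (r^2 + 4/3).
Middle (r from 0 to 2): 1280/3.
Outer (θ from 0 to 2π): 2560π/3.

Therefore ∯_{∂V} F · n dS = 2560π/3.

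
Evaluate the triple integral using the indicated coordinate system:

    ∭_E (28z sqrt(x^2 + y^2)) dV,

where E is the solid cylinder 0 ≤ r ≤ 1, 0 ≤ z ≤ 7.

In cylindrical coordinates, x = r cos(θ), y = r sin(θ), z = z, and dV = r dr dθ dz.

The integrand becomes 28r z, so

    ∭_E (28z sqrt(x^2 + y^2)) dV = ∫_{0}^{2π} ∫_{0}^{1} ∫_{0}^{7} (28r z) · r dz dr dθ.

Inner (z): 686r^2.
Middle (r from 0 to 1): 686/3.
Outer (θ): 1372π/3.

Therefore the triple integral equals 1372π/3.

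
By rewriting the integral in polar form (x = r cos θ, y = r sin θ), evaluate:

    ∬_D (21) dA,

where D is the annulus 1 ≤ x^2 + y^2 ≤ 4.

The region D is 1 ≤ r ≤ 2, 0 ≤ θ ≤ 2π in polar coordinates, where x = r cos(θ), y = r sin(θ), and dA = r dr dθ.

Under the substitution, the integrand becomes 21, so

    ∬_D (21) dA = ∫_{0}^{2π} ∫_{1}^{2} (21) · r dr dθ.

Inner integral (in r): ∫_{1}^{2} (21) · r dr = 63/2.

Outer integral (in θ): ∫_{0}^{2π} (63/2) dθ = 63π.

Therefore ∬_D (21) dA = 63π.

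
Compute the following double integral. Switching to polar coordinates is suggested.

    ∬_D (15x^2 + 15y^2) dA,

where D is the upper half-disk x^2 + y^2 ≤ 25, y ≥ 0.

The region D is 0 ≤ r ≤ 5, 0 ≤ θ ≤ π in polar coordinates, where x = r cos(θ), y = r sin(θ), and dA = r dr dθ.

Under the substitution, the integrand becomes 15r^2, so

    ∬_D (15x^2 + 15y^2) dA = ∫_{0}^{π} ∫_{0}^{5} (15r^2) · r dr dθ.

Inner integral (in r): ∫_{0}^{5} (15r^2) · r dr = 9375/4.

Outer integral (in θ): ∫_{0}^{π} (9375/4) dθ = 9375π/4.

Therefore ∬_D (15x^2 + 15y^2) dA = 9375π/4.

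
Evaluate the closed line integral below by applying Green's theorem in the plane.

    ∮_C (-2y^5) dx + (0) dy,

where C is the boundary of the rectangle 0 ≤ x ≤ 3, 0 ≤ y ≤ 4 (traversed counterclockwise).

Green's theorem converts the closed line integral into a double integral over the enclosed region D:

    ∮_C P dx + Q dy = ∬_D (∂Q/∂x - ∂P/∂y) dA.

Here P = -2y^5, Q = 0, so

    ∂Q/∂x = 0,    ∂P/∂y = -10y^4,
    ∂Q/∂x - ∂P/∂y = 10y^4.

D is the region 0 ≤ x ≤ 3, 0 ≤ y ≤ 4. Evaluating the double integral:

    ∬_D (10y^4) dA = ∫_0^{3} ∫_0^{4} (10y^4) dy dx.

Inner (y from 0 to 4): 2048.
Outer (x from 0 to 3): 6144.

Therefore ∮_C P dx + Q dy = 6144.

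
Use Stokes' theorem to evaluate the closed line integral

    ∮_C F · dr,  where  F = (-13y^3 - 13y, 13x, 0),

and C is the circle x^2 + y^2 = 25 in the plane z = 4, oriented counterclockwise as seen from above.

Let S be the flat disk x^2 + y^2 ≤ 25 in the plane z = 4, with upward unit normal n̂ = ẑ. By Stokes' theorem,

    ∮_C F · dr = ∬_S (∇ × F) · n̂ dS = ∬_D (curl F)_z dA,

where D is the disk x^2 + y^2 ≤ 25.

Compute the curl of F = (-13y^3 - 13y, 13x, 0):
    (∇ × F)_x = ∂F_z/∂y - ∂F_y/∂z = 0,
    (∇ × F)_y = ∂F_x/∂z - ∂F_z/∂x = 0,
    (∇ × F)_z = ∂F_y/∂x - ∂F_x/∂y = 39y^2 + 26.

On z = 4, (curl F)_z = 39y^2 + 26.

Convert to polar (x = r cos θ, y = r sin θ, dA = r dr dθ); the integrand becomes 39r^2sin(θ)^2 + 26, so

    ∬_D (curl F)_z dA = ∫_0^{2π} ∫_0^{5} (39r^2sin(θ)^2 + 26) · r dr dθ.

Inner (r from 0 to 5): 24375sin(θ)^2/4 + 325.
Outer (θ from 0 to 2π): 26975π/4.

Therefore ∮_C F · dr = 26975π/4.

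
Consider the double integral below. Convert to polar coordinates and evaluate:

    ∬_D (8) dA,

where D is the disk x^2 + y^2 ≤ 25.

The region D is 0 ≤ r ≤ 5, 0 ≤ θ ≤ 2π in polar coordinates, where x = r cos(θ), y = r sin(θ), and dA = r dr dθ.

Under the substitution, the integrand becomes 8, so

    ∬_D (8) dA = ∫_{0}^{2π} ∫_{0}^{5} (8) · r dr dθ.

Inner integral (in r): ∫_{0}^{5} (8) · r dr = 100.

Outer integral (in θ): ∫_{0}^{2π} (100) dθ = 200π.

Therefore ∬_D (8) dA = 200π.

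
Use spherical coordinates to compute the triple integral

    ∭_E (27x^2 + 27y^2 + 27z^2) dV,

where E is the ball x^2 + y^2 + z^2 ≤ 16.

In spherical coordinates, x = ρ sin(φ) cos(θ), y = ρ sin(φ) sin(θ), z = ρ cos(φ), and dV = ρ^2 sin(φ) dρ dφ dθ.

The integrand becomes 27ρ^2, so

    ∭_E (27x^2 + 27y^2 + 27z^2) dV = ∫_{0}^{2π} ∫_{0}^{π} ∫_{0}^{4} (27ρ^2) · ρ^2 sin(φ) dρ dφ dθ.

Inner (ρ): 27648sin(φ)/5.
Middle (φ): 55296/5.
Outer (θ): 110592π/5.

Therefore the triple integral equals 110592π/5.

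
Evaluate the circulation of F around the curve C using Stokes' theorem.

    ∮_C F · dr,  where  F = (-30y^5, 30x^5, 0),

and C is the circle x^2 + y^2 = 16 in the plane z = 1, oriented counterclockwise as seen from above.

Let S be the flat disk x^2 + y^2 ≤ 16 in the plane z = 1, with upward unit normal n̂ = ẑ. By Stokes' theorem,

    ∮_C F · dr = ∬_S (∇ × F) · n̂ dS = ∬_D (curl F)_z dA,

where D is the disk x^2 + y^2 ≤ 16.

Compute the curl of F = (-30y^5, 30x^5, 0):
    (∇ × F)_x = ∂F_z/∂y - ∂F_y/∂z = 0,
    (∇ × F)_y = ∂F_x/∂z - ∂F_z/∂x = 0,
    (∇ × F)_z = ∂F_y/∂x - ∂F_x/∂y = 150x^4 + 150y^4.

On z = 1, (curl F)_z = 150x^4 + 150y^4.

Convert to polar (x = r cos θ, y = r sin θ, dA = r dr dθ); the integrand becomes 150r^4(sin(θ)^4 + cos(θ)^4), so

    ∬_D (curl F)_z dA = ∫_0^{2π} ∫_0^{4} (150r^4(sin(θ)^4 + cos(θ)^4)) · r dr dθ.

Inner (r from 0 to 4): 102400sin(θ)^4 + 102400cos(θ)^4.
Outer (θ from 0 to 2π): 153600π.

Therefore ∮_C F · dr = 153600π.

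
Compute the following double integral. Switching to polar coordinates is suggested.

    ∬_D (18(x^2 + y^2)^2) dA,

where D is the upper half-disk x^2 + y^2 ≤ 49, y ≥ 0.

The region D is 0 ≤ r ≤ 7, 0 ≤ θ ≤ π in polar coordinates, where x = r cos(θ), y = r sin(θ), and dA = r dr dθ.

Under the substitution, the integrand becomes 18r^4, so

    ∬_D (18(x^2 + y^2)^2) dA = ∫_{0}^{π} ∫_{0}^{7} (18r^4) · r dr dθ.

Inner integral (in r): ∫_{0}^{7} (18r^4) · r dr = 352947.

Outer integral (in θ): ∫_{0}^{π} (352947) dθ = 352947π.

Therefore ∬_D (18(x^2 + y^2)^2) dA = 352947π.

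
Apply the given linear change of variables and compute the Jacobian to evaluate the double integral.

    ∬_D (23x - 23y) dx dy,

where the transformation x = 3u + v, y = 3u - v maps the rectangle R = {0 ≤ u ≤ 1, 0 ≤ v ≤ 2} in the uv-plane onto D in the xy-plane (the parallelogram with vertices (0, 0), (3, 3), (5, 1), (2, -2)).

Compute the Jacobian determinant of (x, y) with respect to (u, v):

    ∂(x,y)/∂(u,v) = | 3  1 | = (3)(-1) - (1)(3) = -6.
                   | 3  -1 |

Its absolute value is |J| = 6 (the area scaling factor).

Substituting x = 3u + v, y = 3u - v into the integrand,

    23x - 23y → 46v,

so the integral becomes

    ∬_R (46v) · |J| du dv = ∫_0^1 ∫_0^2 (276v) dv du.

Inner (v): 552.
Outer (u): 552.

Therefore ∬_D (23x - 23y) dx dy = 552.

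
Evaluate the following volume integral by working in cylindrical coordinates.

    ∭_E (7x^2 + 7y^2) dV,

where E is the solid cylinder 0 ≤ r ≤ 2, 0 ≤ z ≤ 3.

In cylindrical coordinates, x = r cos(θ), y = r sin(θ), z = z, and dV = r dr dθ dz.

The integrand becomes 7r^2, so

    ∭_E (7x^2 + 7y^2) dV = ∫_{0}^{2π} ∫_{0}^{2} ∫_{0}^{3} (7r^2) · r dz dr dθ.

Inner (z): 21r^3.
Middle (r from 0 to 2): 84.
Outer (θ): 168π.

Therefore the triple integral equals 168π.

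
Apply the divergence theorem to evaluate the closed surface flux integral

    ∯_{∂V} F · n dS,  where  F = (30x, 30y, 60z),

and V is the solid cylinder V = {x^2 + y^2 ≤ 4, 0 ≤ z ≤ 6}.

By the divergence theorem,

    ∯_{∂V} F · n dS = ∭_V (∇ · F) dV.

Compute the divergence:
    ∇ · F = ∂F_x/∂x + ∂F_y/∂y + ∂F_z/∂z = 30 + 30 + 60 = 120.

In cylindrical coordinates, x = r cos(θ), y = r sin(θ), z = z, dV = r dr dθ dz, with 0 ≤ r ≤ 2, 0 ≤ θ ≤ 2π, 0 ≤ z ≤ 6.

The integrand, after substitution and multiplying by the volume element, becomes (120) · r, so

    ∭_V (∇·F) dV = ∫_0^{2π} ∫_0^{2} ∫_0^{6} (120) · r dz dr dθ.

Inner (z from 0 to 6): 720r.
Middle (r from 0 to 2): 1440.
Outer (θ from 0 to 2π): 2880π.

Therefore ∯_{∂V} F · n dS = 2880π.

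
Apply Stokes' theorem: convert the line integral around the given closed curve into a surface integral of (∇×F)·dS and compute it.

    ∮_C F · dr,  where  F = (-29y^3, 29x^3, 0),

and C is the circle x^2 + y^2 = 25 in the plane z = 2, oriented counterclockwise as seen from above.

Let S be the flat disk x^2 + y^2 ≤ 25 in the plane z = 2, with upward unit normal n̂ = ẑ. By Stokes' theorem,

    ∮_C F · dr = ∬_S (∇ × F) · n̂ dS = ∬_D (curl F)_z dA,

where D is the disk x^2 + y^2 ≤ 25.

Compute the curl of F = (-29y^3, 29x^3, 0):
    (∇ × F)_x = ∂F_z/∂y - ∂F_y/∂z = 0,
    (∇ × F)_y = ∂F_x/∂z - ∂F_z/∂x = 0,
    (∇ × F)_z = ∂F_y/∂x - ∂F_x/∂y = 87x^2 + 87y^2.

On z = 2, (curl F)_z = 87x^2 + 87y^2.

Convert to polar (x = r cos θ, y = r sin θ, dA = r dr dθ); the integrand becomes 87r^2, so

    ∬_D (curl F)_z dA = ∫_0^{2π} ∫_0^{5} (87r^2) · r dr dθ.

Inner (r from 0 to 5): 54375/4.
Outer (θ from 0 to 2π): 54375π/2.

Therefore ∮_C F · dr = 54375π/2.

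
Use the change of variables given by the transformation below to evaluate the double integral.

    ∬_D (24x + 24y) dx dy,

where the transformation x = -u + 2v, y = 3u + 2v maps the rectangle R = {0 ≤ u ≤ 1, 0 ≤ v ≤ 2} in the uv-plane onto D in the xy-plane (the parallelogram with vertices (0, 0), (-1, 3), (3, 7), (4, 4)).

Compute the Jacobian determinant of (x, y) with respect to (u, v):

    ∂(x,y)/∂(u,v) = | -1  2 | = (-1)(2) - (2)(3) = -8.
                   | 3  2 |

Its absolute value is |J| = 8 (the area scaling factor).

Substituting x = -u + 2v, y = 3u + 2v into the integrand,

    24x + 24y → 48u + 96v,

so the integral becomes

    ∬_R (48u + 96v) · |J| du dv = ∫_0^1 ∫_0^2 (384u + 768v) dv du.

Inner (v): 768u + 1536.
Outer (u): 1920.

Therefore ∬_D (24x + 24y) dx dy = 1920.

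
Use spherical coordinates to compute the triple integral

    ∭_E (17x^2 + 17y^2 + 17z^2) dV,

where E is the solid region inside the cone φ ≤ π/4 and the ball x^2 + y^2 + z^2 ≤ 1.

In spherical coordinates, x = ρ sin(φ) cos(θ), y = ρ sin(φ) sin(θ), z = ρ cos(φ), and dV = ρ^2 sin(φ) dρ dφ dθ.

The integrand becomes 17ρ^2, so

    ∭_E (17x^2 + 17y^2 + 17z^2) dV = ∫_{0}^{2π} ∫_{0}^{π/4} ∫_{0}^{1} (17ρ^2) · ρ^2 sin(φ) dρ dφ dθ.

Inner (ρ): 17sin(φ)/5.
Middle (φ): 17/5 - 17sqrt(2)/10.
Outer (θ): 17π (2 - sqrt(2))/5.

Therefore the triple integral equals 17π (2 - sqrt(2))/5.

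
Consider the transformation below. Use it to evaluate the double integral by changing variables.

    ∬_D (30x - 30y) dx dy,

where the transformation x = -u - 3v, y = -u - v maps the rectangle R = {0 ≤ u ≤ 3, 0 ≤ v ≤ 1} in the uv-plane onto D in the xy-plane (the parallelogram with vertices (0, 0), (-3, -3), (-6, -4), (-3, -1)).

Compute the Jacobian determinant of (x, y) with respect to (u, v):

    ∂(x,y)/∂(u,v) = | -1  -3 | = (-1)(-1) - (-3)(-1) = -2.
                   | -1  -1 |

Its absolute value is |J| = 2 (the area scaling factor).

Substituting x = -u - 3v, y = -u - v into the integrand,

    30x - 30y → -60v,

so the integral becomes

    ∬_R (-60v) · |J| du dv = ∫_0^3 ∫_0^1 (-120v) dv du.

Inner (v): -60.
Outer (u): -180.

Therefore ∬_D (30x - 30y) dx dy = -180.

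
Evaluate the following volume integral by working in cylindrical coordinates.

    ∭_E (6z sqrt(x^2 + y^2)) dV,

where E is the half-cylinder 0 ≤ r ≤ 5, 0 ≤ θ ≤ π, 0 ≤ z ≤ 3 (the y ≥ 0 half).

In cylindrical coordinates, x = r cos(θ), y = r sin(θ), z = z, and dV = r dr dθ dz.

The integrand becomes 6r z, so

    ∭_E (6z sqrt(x^2 + y^2)) dV = ∫_{0}^{π} ∫_{0}^{5} ∫_{0}^{3} (6r z) · r dz dr dθ.

Inner (z): 27r^2.
Middle (r from 0 to 5): 1125.
Outer (θ): 1125π.

Therefore the triple integral equals 1125π.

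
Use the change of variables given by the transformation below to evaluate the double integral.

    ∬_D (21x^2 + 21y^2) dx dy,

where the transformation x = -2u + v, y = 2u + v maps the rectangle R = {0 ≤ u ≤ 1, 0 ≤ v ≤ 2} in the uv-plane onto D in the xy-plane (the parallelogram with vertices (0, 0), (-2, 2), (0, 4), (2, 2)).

Compute the Jacobian determinant of (x, y) with respect to (u, v):

    ∂(x,y)/∂(u,v) = | -2  1 | = (-2)(1) - (1)(2) = -4.
                   | 2  1 |

Its absolute value is |J| = 4 (the area scaling factor).

Substituting x = -2u + v, y = 2u + v into the integrand,

    21x^2 + 21y^2 → 168u^2 + 42v^2,

so the integral becomes

    ∬_R (168u^2 + 42v^2) · |J| du dv = ∫_0^1 ∫_0^2 (672u^2 + 168v^2) dv du.

Inner (v): 1344u^2 + 448.
Outer (u): 896.

Therefore ∬_D (21x^2 + 21y^2) dx dy = 896.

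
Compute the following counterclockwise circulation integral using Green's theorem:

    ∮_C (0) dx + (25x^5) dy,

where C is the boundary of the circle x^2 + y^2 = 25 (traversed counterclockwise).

Green's theorem converts the closed line integral into a double integral over the enclosed region D:

    ∮_C P dx + Q dy = ∬_D (∂Q/∂x - ∂P/∂y) dA.

Here P = 0, Q = 25x^5, so

    ∂Q/∂x = 125x^4,    ∂P/∂y = 0,
    ∂Q/∂x - ∂P/∂y = 125x^4.

D is the region x^2 + y^2 ≤ 25. Evaluating the double integral:

In polar coordinates (x = r cos θ, y = r sin θ, dA = r dr dθ) the integrand becomes 125r^4cos(θ)^4, so

    ∬_D (125x^4) dA = ∫_0^{2π} ∫_0^{5} (125r^4cos(θ)^4) · r dr dθ.

Inner (r from 0 to 5): 1953125cos(θ)^4/6.
Outer (θ from 0 to 2π): 1953125π/8.

Therefore ∮_C P dx + Q dy = 1953125π/8.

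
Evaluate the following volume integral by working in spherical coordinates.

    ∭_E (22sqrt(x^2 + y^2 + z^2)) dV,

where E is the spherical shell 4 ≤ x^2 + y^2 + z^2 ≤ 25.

In spherical coordinates, x = ρ sin(φ) cos(θ), y = ρ sin(φ) sin(θ), z = ρ cos(φ), and dV = ρ^2 sin(φ) dρ dφ dθ.

The integrand becomes 22ρ, so

    ∭_E (22sqrt(x^2 + y^2 + z^2)) dV = ∫_{0}^{2π} ∫_{0}^{π} ∫_{2}^{5} (22ρ) · ρ^2 sin(φ) dρ dφ dθ.

Inner (ρ): 6699sin(φ)/2.
Middle (φ): 6699.
Outer (θ): 13398π.

Therefore the triple integral equals 13398π.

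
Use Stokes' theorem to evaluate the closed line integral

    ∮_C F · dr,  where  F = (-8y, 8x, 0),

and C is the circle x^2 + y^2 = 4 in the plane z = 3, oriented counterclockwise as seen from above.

Let S be the flat disk x^2 + y^2 ≤ 4 in the plane z = 3, with upward unit normal n̂ = ẑ. By Stokes' theorem,

    ∮_C F · dr = ∬_S (∇ × F) · n̂ dS = ∬_D (curl F)_z dA,

where D is the disk x^2 + y^2 ≤ 4.

Compute the curl of F = (-8y, 8x, 0):
    (∇ × F)_x = ∂F_z/∂y - ∂F_y/∂z = 0,
    (∇ × F)_y = ∂F_x/∂z - ∂F_z/∂x = 0,
    (∇ × F)_z = ∂F_y/∂x - ∂F_x/∂y = 16.

On z = 3, (curl F)_z = 16.

Convert to polar (x = r cos θ, y = r sin θ, dA = r dr dθ); the integrand becomes 16, so

    ∬_D (curl F)_z dA = ∫_0^{2π} ∫_0^{2} (16) · r dr dθ.

Inner (r from 0 to 2): 32.
Outer (θ from 0 to 2π): 64π.

Therefore ∮_C F · dr = 64π.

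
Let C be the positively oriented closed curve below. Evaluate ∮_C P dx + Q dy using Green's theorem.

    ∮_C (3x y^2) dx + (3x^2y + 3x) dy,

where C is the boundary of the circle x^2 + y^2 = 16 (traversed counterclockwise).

Green's theorem converts the closed line integral into a double integral over the enclosed region D:

    ∮_C P dx + Q dy = ∬_D (∂Q/∂x - ∂P/∂y) dA.

Here P = 3x y^2, Q = 3x^2y + 3x, so

    ∂Q/∂x = 6x y + 3,    ∂P/∂y = 6x y,
    ∂Q/∂x - ∂P/∂y = 3.

D is the region x^2 + y^2 ≤ 16. Evaluating the double integral:

In polar coordinates (x = r cos θ, y = r sin θ, dA = r dr dθ) the integrand becomes 3, so

    ∬_D (3) dA = ∫_0^{2π} ∫_0^{4} (3) · r dr dθ.

Inner (r from 0 to 4): 24.
Outer (θ from 0 to 2π): 48π.

Therefore ∮_C P dx + Q dy = 48π.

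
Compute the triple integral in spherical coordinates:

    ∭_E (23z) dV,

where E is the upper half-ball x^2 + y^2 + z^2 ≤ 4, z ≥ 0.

In spherical coordinates, x = ρ sin(φ) cos(θ), y = ρ sin(φ) sin(θ), z = ρ cos(φ), and dV = ρ^2 sin(φ) dρ dφ dθ.

The integrand becomes 23ρ cos(φ), so

    ∭_E (23z) dV = ∫_{0}^{2π} ∫_{0}^{π/2} ∫_{0}^{2} (23ρ cos(φ)) · ρ^2 sin(φ) dρ dφ dθ.

Inner (ρ): 46sin(2φ).
Middle (φ): 46.
Outer (θ): 92π.

Therefore the triple integral equals 92π.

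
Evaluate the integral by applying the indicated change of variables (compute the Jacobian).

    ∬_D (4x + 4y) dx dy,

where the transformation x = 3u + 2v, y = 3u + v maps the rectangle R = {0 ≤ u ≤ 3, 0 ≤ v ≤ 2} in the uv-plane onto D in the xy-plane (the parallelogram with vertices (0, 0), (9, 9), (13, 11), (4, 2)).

Compute the Jacobian determinant of (x, y) with respect to (u, v):

    ∂(x,y)/∂(u,v) = | 3  2 | = (3)(1) - (2)(3) = -3.
                   | 3  1 |

Its absolute value is |J| = 3 (the area scaling factor).

Substituting x = 3u + 2v, y = 3u + v into the integrand,

    4x + 4y → 24u + 12v,

so the integral becomes

    ∬_R (24u + 12v) · |J| du dv = ∫_0^3 ∫_0^2 (72u + 36v) dv du.

Inner (v): 144u + 72.
Outer (u): 864.

Therefore ∬_D (4x + 4y) dx dy = 864.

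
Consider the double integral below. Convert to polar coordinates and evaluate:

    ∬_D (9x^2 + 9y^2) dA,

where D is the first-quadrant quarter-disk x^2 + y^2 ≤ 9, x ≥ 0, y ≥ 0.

The region D is 0 ≤ r ≤ 3, 0 ≤ θ ≤ π/2 in polar coordinates, where x = r cos(θ), y = r sin(θ), and dA = r dr dθ.

Under the substitution, the integrand becomes 9r^2, so

    ∬_D (9x^2 + 9y^2) dA = ∫_{0}^{π/2} ∫_{0}^{3} (9r^2) · r dr dθ.

Inner integral (in r): ∫_{0}^{3} (9r^2) · r dr = 729/4.

Outer integral (in θ): ∫_{0}^{π/2} (729/4) dθ = 729π/8.

Therefore ∬_D (9x^2 + 9y^2) dA = 729π/8.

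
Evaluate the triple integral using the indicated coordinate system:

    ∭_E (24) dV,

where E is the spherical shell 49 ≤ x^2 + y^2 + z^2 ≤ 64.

In spherical coordinates, x = ρ sin(φ) cos(θ), y = ρ sin(φ) sin(θ), z = ρ cos(φ), and dV = ρ^2 sin(φ) dρ dφ dθ.

The integrand becomes 24, so

    ∭_E (24) dV = ∫_{0}^{2π} ∫_{0}^{π} ∫_{7}^{8} (24) · ρ^2 sin(φ) dρ dφ dθ.

Inner (ρ): 1352sin(φ).
Middle (φ): 2704.
Outer (θ): 5408π.

Therefore the triple integral equals 5408π.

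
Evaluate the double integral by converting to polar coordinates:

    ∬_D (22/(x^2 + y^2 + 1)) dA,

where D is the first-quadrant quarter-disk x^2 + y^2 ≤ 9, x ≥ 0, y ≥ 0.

The region D is 0 ≤ r ≤ 3, 0 ≤ θ ≤ π/2 in polar coordinates, where x = r cos(θ), y = r sin(θ), and dA = r dr dθ.

Under the substitution, the integrand becomes 22/(r^2 + 1), so

    ∬_D (22/(x^2 + y^2 + 1)) dA = ∫_{0}^{π/2} ∫_{0}^{3} (22/(r^2 + 1)) · r dr dθ.

Inner integral (in r): ∫_{0}^{3} (22/(r^2 + 1)) · r dr = log(100000000000).

Outer integral (in θ): ∫_{0}^{π/2} (log(100000000000)) dθ = log(100000000000^(π/2)).

Therefore ∬_D (22/(x^2 + y^2 + 1)) dA = log(100000000000^(π/2)).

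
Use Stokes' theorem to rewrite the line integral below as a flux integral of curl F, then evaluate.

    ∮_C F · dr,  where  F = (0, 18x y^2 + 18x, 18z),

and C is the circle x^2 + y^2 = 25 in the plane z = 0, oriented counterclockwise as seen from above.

Let S be the flat disk x^2 + y^2 ≤ 25 in the plane z = 0, with upward unit normal n̂ = ẑ. By Stokes' theorem,

    ∮_C F · dr = ∬_S (∇ × F) · n̂ dS = ∬_D (curl F)_z dA,

where D is the disk x^2 + y^2 ≤ 25.

Compute the curl of F = (0, 18x y^2 + 18x, 18z):
    (∇ × F)_x = ∂F_z/∂y - ∂F_y/∂z = 0,
    (∇ × F)_y = ∂F_x/∂z - ∂F_z/∂x = 0,
    (∇ × F)_z = ∂F_y/∂x - ∂F_x/∂y = 18y^2 + 18.

On z = 0, (curl F)_z = 18y^2 + 18.

Convert to polar (x = r cos θ, y = r sin θ, dA = r dr dθ); the integrand becomes 18r^2sin(θ)^2 + 18, so

    ∬_D (curl F)_z dA = ∫_0^{2π} ∫_0^{5} (18r^2sin(θ)^2 + 18) · r dr dθ.

Inner (r from 0 to 5): 5625sin(θ)^2/2 + 225.
Outer (θ from 0 to 2π): 6525π/2.

Therefore ∮_C F · dr = 6525π/2.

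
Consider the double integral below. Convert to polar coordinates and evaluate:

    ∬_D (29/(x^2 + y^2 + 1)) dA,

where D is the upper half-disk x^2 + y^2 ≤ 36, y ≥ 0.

The region D is 0 ≤ r ≤ 6, 0 ≤ θ ≤ π in polar coordinates, where x = r cos(θ), y = r sin(θ), and dA = r dr dθ.

Under the substitution, the integrand becomes 29/(r^2 + 1), so

    ∬_D (29/(x^2 + y^2 + 1)) dA = ∫_{0}^{π} ∫_{0}^{6} (29/(r^2 + 1)) · r dr dθ.

Inner integral (in r): ∫_{0}^{6} (29/(r^2 + 1)) · r dr = 29log(37)/2.

Outer integral (in θ): ∫_{0}^{π} (29log(37)/2) dθ = 29π log(37)/2.

Therefore ∬_D (29/(x^2 + y^2 + 1)) dA = 29π log(37)/2.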